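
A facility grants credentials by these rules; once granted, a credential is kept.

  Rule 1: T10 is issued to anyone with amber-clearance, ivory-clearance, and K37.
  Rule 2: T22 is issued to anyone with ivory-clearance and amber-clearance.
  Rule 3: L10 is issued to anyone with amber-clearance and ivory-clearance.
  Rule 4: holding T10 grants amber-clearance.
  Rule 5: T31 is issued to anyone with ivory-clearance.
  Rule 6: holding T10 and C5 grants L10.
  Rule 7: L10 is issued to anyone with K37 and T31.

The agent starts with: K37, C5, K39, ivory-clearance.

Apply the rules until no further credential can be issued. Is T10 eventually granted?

No

T10 would need amber-clearance, ivory-clearance, and K37 (Rule 1), but amber-clearance is never granted.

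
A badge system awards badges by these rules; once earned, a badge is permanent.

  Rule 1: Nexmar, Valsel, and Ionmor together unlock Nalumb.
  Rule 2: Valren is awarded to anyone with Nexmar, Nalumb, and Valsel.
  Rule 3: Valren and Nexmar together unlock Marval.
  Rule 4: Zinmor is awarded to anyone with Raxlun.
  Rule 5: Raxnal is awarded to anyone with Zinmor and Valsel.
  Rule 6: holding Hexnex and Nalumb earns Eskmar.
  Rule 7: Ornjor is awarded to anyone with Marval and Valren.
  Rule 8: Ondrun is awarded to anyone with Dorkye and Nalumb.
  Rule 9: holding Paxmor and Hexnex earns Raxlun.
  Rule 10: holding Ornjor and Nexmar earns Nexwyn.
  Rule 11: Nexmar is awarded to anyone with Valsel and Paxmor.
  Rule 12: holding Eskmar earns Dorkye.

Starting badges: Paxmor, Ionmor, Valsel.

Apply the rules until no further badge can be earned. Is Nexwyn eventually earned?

Yes

With Valsel and Paxmor, Nexmar is earned (Rule 11).
With Nexmar, Valsel, and Ionmor, Nalumb is earned (Rule 1).
With Nexmar, Nalumb, and Valsel, Valren is earned (Rule 2).
With Valren and Nexmar, Marval is earned (Rule 3).
With Marval and Valren, Ornjor is earned (Rule 7).
With Ornjor and Nexmar, Nexwyn is earned (Rule 10).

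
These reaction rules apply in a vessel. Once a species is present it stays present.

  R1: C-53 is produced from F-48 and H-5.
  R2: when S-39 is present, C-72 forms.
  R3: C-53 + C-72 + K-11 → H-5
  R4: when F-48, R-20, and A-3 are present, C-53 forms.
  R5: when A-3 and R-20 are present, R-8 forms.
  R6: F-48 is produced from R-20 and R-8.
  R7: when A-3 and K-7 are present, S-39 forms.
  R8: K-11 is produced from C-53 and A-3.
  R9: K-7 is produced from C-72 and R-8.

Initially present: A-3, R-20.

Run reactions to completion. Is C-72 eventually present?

C-72 would need S-39 (R2), but S-39 never forms.

No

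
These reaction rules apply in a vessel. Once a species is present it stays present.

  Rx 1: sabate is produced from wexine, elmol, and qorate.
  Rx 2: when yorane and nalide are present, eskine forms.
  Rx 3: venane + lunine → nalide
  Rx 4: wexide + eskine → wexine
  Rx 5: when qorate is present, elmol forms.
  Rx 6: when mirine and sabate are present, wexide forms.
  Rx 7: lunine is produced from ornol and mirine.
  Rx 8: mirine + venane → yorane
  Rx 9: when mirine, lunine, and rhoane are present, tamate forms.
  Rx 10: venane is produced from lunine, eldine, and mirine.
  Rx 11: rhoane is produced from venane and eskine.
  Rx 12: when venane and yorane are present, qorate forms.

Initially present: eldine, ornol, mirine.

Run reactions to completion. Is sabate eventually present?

sabate would need wexine, elmol, and qorate (Rx 1), but wexine never forms.

No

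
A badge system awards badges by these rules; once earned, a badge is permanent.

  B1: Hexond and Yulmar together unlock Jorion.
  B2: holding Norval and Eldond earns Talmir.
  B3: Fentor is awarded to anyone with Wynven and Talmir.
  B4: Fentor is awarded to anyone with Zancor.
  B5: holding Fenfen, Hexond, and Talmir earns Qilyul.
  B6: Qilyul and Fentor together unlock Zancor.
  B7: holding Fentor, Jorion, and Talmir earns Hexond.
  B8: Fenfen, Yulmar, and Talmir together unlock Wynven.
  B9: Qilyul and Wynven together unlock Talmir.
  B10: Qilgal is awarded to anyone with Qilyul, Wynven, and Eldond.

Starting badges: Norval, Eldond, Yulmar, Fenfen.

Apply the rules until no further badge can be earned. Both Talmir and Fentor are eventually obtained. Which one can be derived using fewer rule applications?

Talmir

Talmir: With Norval and Eldond, Talmir is earned (B2). [1 rule application]
Fentor: With Norval and Eldond, Talmir is earned (B2). With Fenfen, Yulmar, and Talmir, Wynven is earned (B8). With Wynven and Talmir, Fentor is earned (B3). [3 rule applications]
Talmir needs fewer.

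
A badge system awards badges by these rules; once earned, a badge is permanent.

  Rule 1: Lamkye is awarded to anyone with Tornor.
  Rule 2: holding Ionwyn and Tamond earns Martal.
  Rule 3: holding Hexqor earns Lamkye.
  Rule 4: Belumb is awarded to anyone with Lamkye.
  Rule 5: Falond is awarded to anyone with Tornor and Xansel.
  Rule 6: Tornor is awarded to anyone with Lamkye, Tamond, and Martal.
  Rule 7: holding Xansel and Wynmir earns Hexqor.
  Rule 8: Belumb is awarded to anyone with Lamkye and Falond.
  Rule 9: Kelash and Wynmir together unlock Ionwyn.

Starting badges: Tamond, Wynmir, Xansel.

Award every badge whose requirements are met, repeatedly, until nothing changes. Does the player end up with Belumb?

With Xansel and Wynmir, Hexqor is earned (Rule 7).
With Hexqor, Lamkye is earned (Rule 3).
With Lamkye, Belumb is earned (Rule 4).

Yes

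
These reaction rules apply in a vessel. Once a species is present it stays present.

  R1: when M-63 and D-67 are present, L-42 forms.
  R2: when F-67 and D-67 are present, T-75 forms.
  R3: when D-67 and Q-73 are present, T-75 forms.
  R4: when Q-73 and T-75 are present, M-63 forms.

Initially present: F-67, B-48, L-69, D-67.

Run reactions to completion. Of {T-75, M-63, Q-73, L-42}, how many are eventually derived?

F-67 and D-67 present → T-75 forms (R2).
T-75: reached.
M-63 would need Q-73 and T-75 (R4), but Q-73 never forms.
No rule produces Q-73, and it is not given.
L-42 would need M-63 and D-67 (R1), but M-63 never forms.
Reached: T-75 — 1 of the 4.

1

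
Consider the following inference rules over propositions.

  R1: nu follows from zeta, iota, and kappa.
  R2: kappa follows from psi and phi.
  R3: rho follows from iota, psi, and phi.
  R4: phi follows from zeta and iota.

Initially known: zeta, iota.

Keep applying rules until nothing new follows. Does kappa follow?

No

kappa would need psi and phi (R2), but psi is never established.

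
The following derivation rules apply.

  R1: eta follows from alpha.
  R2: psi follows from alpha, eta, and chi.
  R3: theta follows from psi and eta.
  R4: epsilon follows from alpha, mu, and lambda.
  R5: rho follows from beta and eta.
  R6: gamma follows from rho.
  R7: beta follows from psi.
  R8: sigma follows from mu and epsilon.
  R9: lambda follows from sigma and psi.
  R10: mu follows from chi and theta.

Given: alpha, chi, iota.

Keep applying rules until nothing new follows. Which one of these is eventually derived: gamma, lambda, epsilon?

alpha holds, so eta follows (R1).
From alpha, eta, and chi, R2 gives psi.
From psi, R7 gives beta.
From beta and eta, R5 gives rho.
From rho, R6 gives gamma.
lambda would need sigma and psi (R9), but sigma is never established. epsilon would need alpha, mu, and lambda (R4), but lambda is never established.

gamma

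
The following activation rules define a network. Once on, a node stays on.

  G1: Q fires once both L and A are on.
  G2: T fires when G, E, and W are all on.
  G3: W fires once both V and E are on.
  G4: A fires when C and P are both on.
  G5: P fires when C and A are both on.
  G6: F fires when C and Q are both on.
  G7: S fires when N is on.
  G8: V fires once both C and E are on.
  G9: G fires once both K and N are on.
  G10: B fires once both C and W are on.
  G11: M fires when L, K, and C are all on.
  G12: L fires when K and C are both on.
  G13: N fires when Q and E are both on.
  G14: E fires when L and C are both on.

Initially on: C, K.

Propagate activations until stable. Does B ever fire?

Yes

K and C are on, so L fires (G12).
G14: L and C on → E on.
C and E are on, so V fires (G8).
G3: V and E on → W on.
G10: C and W on → B on.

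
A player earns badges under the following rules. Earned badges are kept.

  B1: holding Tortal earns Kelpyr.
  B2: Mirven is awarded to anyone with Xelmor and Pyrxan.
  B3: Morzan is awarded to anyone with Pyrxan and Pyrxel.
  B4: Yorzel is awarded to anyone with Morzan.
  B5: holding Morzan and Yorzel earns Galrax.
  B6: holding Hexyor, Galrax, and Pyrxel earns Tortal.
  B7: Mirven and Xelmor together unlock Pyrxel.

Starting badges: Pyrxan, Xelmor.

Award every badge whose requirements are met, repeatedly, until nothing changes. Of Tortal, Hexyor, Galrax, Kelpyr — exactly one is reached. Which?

With Xelmor and Pyrxan, Mirven is earned (B2).
With Mirven and Xelmor, Pyrxel is earned (B7).
With Pyrxan and Pyrxel, Morzan is earned (B3).
With Morzan, Yorzel is earned (B4).
With Morzan and Yorzel, Galrax is earned (B5).
Tortal would need Hexyor, Galrax, and Pyrxel (B6), but Hexyor is never earned. Kelpyr would need Tortal (B1), but Tortal is never earned. No rule produces Hexyor, and it is not given.

Galrax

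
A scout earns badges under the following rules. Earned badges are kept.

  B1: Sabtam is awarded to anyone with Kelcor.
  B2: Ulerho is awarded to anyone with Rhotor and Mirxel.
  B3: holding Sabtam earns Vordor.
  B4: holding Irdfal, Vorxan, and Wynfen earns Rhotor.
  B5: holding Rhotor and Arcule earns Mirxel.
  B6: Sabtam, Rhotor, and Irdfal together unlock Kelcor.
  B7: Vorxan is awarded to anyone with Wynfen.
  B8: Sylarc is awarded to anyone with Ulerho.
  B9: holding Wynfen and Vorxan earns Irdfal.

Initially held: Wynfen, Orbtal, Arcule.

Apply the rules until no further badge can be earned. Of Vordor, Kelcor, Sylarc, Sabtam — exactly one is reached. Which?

Sylarc

With Wynfen, Vorxan is earned (B7).
With Wynfen and Vorxan, Irdfal is earned (B9).
With Irdfal, Vorxan, and Wynfen, Rhotor is earned (B4).
With Rhotor and Arcule, Mirxel is earned (B5).
With Rhotor and Mirxel, Ulerho is earned (B2).
With Ulerho, Sylarc is earned (B8).
Vordor would need Sabtam (B3), but Sabtam is never earned. Kelcor would need Sabtam, Rhotor, and Irdfal (B6), but Sabtam is never earned. Sabtam would need Kelcor (B1), but Kelcor is never earned.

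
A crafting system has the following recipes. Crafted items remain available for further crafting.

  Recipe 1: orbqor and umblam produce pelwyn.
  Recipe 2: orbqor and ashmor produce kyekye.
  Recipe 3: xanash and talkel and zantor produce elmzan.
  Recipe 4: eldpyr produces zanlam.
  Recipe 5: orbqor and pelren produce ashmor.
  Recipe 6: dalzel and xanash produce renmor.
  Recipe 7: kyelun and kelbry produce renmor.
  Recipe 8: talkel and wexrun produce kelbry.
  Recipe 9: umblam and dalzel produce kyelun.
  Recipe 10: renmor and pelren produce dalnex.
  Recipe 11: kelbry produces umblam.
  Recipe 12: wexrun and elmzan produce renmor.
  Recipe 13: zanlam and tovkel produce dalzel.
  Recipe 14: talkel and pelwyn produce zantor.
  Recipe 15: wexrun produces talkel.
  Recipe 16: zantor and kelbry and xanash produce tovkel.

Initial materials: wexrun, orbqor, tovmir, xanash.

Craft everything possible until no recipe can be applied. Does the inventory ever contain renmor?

wexrun → talkel (Recipe 15).
Using Recipe 8, talkel and wexrun make kelbry.
Using Recipe 11, kelbry makes umblam.
orbqor and umblam → pelwyn (Recipe 1).
talkel and pelwyn → zantor (Recipe 14).
xanash and talkel and zantor → elmzan (Recipe 3).
wexrun and elmzan → renmor (Recipe 12).

Yes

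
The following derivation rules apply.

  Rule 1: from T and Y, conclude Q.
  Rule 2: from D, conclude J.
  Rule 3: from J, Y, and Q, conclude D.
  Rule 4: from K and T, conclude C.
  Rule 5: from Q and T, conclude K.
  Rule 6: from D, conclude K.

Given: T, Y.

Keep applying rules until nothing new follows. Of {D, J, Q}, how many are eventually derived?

T and Y hold, so Q follows (Rule 1).
D would need J, Y, and Q (Rule 3), but J is never established.
J would need D (Rule 2), but D is never established.
Q: reached.
Reached: Q — 1 of the 3.

1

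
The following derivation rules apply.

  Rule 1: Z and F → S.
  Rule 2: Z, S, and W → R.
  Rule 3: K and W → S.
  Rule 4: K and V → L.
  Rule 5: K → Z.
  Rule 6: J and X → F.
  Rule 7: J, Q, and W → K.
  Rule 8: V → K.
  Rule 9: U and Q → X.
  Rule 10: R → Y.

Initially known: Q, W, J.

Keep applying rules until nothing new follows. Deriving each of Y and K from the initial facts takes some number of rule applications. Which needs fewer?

K: J, Q, and W hold, so K follows (Rule 7). [1 rule application]
Y: J, Q, and W hold, so K follows (Rule 7). From K and W, Rule 3 gives S. K holds, so Z follows (Rule 5). Z, S, and W hold, so R follows (Rule 2). From R, Rule 10 gives Y. [5 rule applications]
K needs fewer.

K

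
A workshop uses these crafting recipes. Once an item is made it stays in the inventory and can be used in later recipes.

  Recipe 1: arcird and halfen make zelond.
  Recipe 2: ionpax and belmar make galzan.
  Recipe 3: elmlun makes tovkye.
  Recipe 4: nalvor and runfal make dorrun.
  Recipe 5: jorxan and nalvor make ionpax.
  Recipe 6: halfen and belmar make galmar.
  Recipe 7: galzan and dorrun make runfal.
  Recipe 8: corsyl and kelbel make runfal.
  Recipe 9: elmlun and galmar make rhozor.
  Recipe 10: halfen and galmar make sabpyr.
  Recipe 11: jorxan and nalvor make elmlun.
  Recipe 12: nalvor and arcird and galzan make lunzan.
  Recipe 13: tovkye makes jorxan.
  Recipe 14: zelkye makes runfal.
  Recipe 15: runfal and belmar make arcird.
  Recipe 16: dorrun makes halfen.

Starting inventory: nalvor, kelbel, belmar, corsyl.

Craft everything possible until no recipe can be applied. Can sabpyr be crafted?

Using Recipe 8, corsyl and kelbel make runfal.
nalvor and runfal → dorrun (Recipe 4).
dorrun → halfen (Recipe 16).
halfen and belmar → galmar (Recipe 6).
Using Recipe 10, halfen and galmar make sabpyr.

Yes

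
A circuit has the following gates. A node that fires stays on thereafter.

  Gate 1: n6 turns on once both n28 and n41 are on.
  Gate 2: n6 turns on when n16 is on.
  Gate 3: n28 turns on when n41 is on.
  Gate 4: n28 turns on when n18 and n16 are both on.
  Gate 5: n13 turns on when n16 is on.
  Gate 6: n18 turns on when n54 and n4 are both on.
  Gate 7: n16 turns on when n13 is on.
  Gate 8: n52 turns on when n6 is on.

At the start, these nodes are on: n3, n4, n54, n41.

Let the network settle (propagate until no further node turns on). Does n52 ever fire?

n41 is on, so n28 turns on (Gate 3).
n28 and n41 are on, so n6 turns on (Gate 1).
Gate 8: n6 on → n52 on.

Yes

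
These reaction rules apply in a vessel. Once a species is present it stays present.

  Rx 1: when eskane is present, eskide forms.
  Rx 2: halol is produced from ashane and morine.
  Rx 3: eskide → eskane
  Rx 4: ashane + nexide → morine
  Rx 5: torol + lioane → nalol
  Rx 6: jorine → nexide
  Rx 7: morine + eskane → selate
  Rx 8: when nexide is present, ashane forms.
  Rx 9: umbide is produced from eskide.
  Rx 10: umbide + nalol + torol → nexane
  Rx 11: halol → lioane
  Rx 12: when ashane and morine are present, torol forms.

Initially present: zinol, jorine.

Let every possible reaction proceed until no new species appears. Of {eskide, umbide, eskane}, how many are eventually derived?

eskide would need eskane (Rx 1), but eskane never forms.
umbide would need eskide (Rx 9), but eskide never forms.
eskane would need eskide (Rx 3), but eskide never forms.
None of the 3 are reached.

0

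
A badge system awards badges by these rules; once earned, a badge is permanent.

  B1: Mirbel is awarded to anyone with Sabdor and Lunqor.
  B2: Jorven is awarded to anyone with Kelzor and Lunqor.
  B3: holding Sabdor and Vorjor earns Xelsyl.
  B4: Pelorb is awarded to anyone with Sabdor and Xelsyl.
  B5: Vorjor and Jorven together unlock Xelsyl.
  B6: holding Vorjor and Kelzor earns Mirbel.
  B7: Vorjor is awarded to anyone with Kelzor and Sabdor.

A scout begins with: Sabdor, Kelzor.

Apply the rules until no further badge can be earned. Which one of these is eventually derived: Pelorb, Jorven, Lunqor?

Pelorb

With Kelzor and Sabdor, Vorjor is earned (B7).
With Sabdor and Vorjor, Xelsyl is earned (B3).
With Sabdor and Xelsyl, Pelorb is earned (B4).
No rule produces Lunqor, and it is not given. Jorven would need Kelzor and Lunqor (B2), but Lunqor is never earned.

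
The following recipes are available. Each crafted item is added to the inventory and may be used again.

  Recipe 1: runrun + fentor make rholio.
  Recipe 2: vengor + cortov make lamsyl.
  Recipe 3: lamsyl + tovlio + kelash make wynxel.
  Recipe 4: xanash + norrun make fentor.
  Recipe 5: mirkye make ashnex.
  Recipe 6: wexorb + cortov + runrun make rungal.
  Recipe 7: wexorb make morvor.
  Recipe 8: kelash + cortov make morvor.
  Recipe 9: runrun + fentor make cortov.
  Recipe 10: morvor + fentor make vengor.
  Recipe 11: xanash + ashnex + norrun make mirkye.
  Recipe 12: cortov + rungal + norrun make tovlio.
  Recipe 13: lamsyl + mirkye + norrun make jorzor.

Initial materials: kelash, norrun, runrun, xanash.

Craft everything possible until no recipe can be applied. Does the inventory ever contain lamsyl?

Yes

xanash + norrun → fentor (Recipe 4).
Using Recipe 9, runrun and fentor make cortov.
kelash + cortov → morvor (Recipe 8).
morvor + fentor → vengor (Recipe 10).
vengor + cortov → lamsyl (Recipe 2).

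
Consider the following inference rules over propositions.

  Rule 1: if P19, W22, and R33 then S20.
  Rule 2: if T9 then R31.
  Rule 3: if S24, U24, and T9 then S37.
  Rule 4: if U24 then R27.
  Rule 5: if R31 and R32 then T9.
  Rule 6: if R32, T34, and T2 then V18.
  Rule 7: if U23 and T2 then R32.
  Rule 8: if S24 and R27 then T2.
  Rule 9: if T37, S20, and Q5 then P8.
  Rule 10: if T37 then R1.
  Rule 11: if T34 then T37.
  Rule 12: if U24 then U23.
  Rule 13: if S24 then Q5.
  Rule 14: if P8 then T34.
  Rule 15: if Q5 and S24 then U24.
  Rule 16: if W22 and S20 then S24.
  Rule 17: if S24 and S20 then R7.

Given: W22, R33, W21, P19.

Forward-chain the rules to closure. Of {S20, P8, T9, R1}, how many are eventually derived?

1

P19, W22, and R33 hold, so S20 follows (Rule 1).
S20: reached.
P8 would need T37, S20, and Q5 (Rule 9), but T37 is never established.
T9 would need R31 and R32 (Rule 5), but R31 is never established.
R1 would need T37 (Rule 10), but T37 is never established.
Reached: S20 — 1 of the 4.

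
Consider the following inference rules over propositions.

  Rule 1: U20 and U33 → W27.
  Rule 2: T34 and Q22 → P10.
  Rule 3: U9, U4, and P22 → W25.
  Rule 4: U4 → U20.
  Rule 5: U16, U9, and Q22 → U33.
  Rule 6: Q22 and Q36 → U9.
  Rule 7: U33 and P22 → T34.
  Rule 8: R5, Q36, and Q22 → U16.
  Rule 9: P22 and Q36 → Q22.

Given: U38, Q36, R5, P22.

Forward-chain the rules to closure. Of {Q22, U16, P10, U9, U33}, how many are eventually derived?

5

From P22 and Q36, Rule 9 gives Q22.
From R5, Q36, and Q22, Rule 8 gives U16.
From Q22 and Q36, Rule 6 gives U9.
From U16, U9, and Q22, Rule 5 gives U33.
From U33 and P22, Rule 7 gives T34.
From T34 and Q22, Rule 2 gives P10.
Q22: reached.
U16: reached.
P10: reached.
U9: reached.
U33: reached.
All 5 are reached.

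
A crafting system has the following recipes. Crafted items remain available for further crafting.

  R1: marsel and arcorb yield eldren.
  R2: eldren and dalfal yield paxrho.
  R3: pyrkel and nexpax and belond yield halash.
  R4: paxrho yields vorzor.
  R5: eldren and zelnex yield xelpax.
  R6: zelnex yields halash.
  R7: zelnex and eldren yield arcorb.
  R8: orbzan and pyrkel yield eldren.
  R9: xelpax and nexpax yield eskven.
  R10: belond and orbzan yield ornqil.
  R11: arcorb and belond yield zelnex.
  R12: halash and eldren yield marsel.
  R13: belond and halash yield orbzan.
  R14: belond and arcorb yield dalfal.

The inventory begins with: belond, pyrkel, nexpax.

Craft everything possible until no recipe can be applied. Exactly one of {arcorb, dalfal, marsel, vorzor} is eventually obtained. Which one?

Using R3, pyrkel, nexpax, and belond make halash.
Using R13, belond and halash make orbzan.
orbzan and pyrkel → eldren (R8).
halash and eldren → marsel (R12).
vorzor would need paxrho (R4), but paxrho is never obtained. dalfal would need belond and arcorb (R14), but arcorb is never obtained. arcorb would need zelnex and eldren (R7), but zelnex is never obtained.

marsel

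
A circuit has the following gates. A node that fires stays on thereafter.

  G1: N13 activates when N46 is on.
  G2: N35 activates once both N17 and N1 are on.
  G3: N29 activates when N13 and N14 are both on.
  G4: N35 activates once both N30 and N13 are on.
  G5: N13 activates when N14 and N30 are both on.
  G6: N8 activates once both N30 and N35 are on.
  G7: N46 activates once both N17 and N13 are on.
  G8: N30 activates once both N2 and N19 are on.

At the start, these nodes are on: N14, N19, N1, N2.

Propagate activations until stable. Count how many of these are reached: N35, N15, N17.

1

G8: N2 and N19 on → N30 on.
G5: N14 and N30 on → N13 on.
G4: N30 and N13 on → N35 on.
N35: reached.
No rule produces N15, and it is not given.
No rule produces N17, and it is not given.
Reached: N35 — 1 of the 3.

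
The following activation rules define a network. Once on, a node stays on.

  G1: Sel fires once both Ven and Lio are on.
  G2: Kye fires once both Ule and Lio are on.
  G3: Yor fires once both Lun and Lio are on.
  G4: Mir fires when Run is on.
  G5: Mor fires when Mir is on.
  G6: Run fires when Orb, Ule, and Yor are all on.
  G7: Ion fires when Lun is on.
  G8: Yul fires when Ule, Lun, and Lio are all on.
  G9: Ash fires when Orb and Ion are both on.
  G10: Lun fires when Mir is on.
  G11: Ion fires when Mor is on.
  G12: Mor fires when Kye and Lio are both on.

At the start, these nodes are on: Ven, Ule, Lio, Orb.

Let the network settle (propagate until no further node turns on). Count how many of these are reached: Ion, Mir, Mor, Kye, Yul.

3

Ule and Lio are on, so Kye fires (G2).
G12: Kye and Lio on → Mor on.
Mor is on, so Ion fires (G11).
Ion: reached.
Mir would need Run (G4), but Run never turns on.
Mor: reached.
Kye: reached.
Yul would need Ule, Lun, and Lio (G8), but Lun never turns on.
Reached: Ion, Mor, and Kye — 3 of the 5.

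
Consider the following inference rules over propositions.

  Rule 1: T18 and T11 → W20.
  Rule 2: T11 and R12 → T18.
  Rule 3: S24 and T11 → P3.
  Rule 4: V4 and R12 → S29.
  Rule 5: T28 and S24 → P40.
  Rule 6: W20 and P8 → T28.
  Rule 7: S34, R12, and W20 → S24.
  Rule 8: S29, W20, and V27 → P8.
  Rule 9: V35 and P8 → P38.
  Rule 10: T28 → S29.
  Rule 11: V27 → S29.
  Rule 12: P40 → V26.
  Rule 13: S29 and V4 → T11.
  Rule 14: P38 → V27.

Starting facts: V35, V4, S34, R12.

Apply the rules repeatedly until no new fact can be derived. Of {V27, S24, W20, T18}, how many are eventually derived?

V4 and R12 hold, so S29 follows (Rule 4).
S29 and V4 hold, so T11 follows (Rule 13).
T11 and R12 hold, so T18 follows (Rule 2).
From T18 and T11, Rule 1 gives W20.
From S34, R12, and W20, Rule 7 gives S24.
V27 would need P38 (Rule 14), but P38 is never established.
S24: reached.
W20: reached.
T18: reached.
Reached: S24, W20, and T18 — 3 of the 4.

3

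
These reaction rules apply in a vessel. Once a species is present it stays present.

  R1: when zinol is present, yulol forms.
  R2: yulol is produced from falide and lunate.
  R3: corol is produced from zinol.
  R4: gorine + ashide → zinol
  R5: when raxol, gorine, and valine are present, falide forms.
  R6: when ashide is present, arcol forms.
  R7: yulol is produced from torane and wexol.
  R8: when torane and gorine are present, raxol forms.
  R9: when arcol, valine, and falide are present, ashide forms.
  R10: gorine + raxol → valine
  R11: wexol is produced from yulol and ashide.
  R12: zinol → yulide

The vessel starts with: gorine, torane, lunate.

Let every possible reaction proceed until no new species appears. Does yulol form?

torane and gorine present → raxol forms (R8).
gorine and raxol present → valine forms (R10).
raxol, gorine, and valine present → falide forms (R5).
falide and lunate present → yulol forms (R2).

Yes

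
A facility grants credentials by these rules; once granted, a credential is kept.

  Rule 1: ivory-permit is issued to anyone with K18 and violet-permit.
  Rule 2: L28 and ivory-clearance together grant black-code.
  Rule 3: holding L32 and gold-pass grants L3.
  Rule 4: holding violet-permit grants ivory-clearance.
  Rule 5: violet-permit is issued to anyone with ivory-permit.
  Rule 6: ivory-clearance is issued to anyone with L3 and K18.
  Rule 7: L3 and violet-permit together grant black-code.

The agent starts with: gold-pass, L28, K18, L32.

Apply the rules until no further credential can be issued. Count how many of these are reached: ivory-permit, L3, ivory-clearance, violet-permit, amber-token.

Holding L32 and gold-pass grants L3 (Rule 3).
Holding L3 and K18 grants ivory-clearance (Rule 6).
ivory-permit would need K18 and violet-permit (Rule 1), but violet-permit is never granted.
L3: reached.
ivory-clearance: reached.
violet-permit would need ivory-permit (Rule 5), but ivory-permit is never granted.
No rule produces amber-token, and it is not given.
Reached: L3 and ivory-clearance — 2 of the 5.

2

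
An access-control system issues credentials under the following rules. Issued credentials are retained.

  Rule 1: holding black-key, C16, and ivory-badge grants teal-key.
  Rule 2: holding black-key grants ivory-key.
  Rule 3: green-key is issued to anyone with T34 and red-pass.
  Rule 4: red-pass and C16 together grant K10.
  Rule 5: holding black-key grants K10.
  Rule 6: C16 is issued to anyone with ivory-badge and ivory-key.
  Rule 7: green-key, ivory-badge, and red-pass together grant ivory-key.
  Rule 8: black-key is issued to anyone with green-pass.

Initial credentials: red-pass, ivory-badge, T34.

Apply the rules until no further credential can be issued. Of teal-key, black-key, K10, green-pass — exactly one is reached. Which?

K10

Holding T34 and red-pass grants green-key (Rule 3).
Holding green-key, ivory-badge, and red-pass grants ivory-key (Rule 7).
Holding ivory-badge and ivory-key grants C16 (Rule 6).
Holding red-pass and C16 grants K10 (Rule 4).
black-key would need green-pass (Rule 8), but green-pass is never granted. teal-key would need black-key, C16, and ivory-badge (Rule 1), but black-key is never granted. No rule produces green-pass, and it is not given.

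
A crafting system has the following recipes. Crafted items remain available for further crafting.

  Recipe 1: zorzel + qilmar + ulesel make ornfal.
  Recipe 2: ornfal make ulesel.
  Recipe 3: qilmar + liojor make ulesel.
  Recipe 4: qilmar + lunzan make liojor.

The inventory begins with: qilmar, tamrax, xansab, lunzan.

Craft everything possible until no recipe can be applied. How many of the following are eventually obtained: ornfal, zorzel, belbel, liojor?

Using Recipe 4, qilmar and lunzan make liojor.
ornfal would need zorzel, qilmar, and ulesel (Recipe 1), but zorzel is never obtained.
No rule produces zorzel, and it is not given.
No rule produces belbel, and it is not given.
liojor: reached.
Reached: liojor — 1 of the 4.

1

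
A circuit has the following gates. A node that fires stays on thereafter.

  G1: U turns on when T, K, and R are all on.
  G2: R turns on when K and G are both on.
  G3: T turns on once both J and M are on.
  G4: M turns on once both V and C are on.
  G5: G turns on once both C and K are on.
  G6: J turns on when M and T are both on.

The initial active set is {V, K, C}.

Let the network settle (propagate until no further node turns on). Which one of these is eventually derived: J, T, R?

R

G5: C and K on → G on.
G2: K and G on → R on.
T would need J and M (G3), but J never turns on. J would need M and T (G6), but T never turns on.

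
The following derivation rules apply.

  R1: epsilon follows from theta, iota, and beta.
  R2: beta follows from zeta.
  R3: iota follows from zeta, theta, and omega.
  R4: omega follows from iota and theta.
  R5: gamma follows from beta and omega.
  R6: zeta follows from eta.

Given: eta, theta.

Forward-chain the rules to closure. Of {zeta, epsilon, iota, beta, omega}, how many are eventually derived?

eta holds, so zeta follows (R6).
From zeta, R2 gives beta.
zeta: reached.
epsilon would need theta, iota, and beta (R1), but iota is never established.
iota would need zeta, theta, and omega (R3), but omega is never established.
beta: reached.
omega would need iota and theta (R4), but iota is never established.
Reached: zeta and beta — 2 of the 5.

2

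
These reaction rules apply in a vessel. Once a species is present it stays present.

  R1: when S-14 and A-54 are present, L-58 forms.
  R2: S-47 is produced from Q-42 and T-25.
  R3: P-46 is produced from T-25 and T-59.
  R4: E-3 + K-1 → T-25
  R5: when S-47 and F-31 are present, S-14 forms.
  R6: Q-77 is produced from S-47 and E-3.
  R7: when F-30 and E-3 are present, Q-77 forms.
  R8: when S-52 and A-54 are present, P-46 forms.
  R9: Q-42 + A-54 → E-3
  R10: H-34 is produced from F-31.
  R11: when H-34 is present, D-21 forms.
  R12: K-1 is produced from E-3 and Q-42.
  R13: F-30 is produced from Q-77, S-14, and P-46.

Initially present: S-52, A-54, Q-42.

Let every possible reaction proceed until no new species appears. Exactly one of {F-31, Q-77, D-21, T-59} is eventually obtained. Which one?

Q-77

Q-42 and A-54 present → E-3 forms (R9).
E-3 and Q-42 present → K-1 forms (R12).
E-3 and K-1 present → T-25 forms (R4).
Q-42 and T-25 present → S-47 forms (R2).
S-47 and E-3 present → Q-77 forms (R6).
D-21 would need H-34 (R11), but H-34 never forms. No rule produces F-31, and it is not given. No rule produces T-59, and it is not given.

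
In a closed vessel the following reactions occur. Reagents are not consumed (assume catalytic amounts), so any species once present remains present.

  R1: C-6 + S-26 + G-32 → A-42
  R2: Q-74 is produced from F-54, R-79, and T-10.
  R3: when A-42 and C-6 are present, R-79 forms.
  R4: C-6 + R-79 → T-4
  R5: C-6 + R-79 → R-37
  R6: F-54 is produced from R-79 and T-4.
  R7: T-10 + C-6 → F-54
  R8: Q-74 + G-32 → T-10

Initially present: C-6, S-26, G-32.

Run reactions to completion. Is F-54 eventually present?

C-6, S-26, and G-32 present → A-42 forms (R1).
A-42 and C-6 present → R-79 forms (R3).
C-6 and R-79 present → T-4 forms (R4).
R-79 and T-4 present → F-54 forms (R6).

Yes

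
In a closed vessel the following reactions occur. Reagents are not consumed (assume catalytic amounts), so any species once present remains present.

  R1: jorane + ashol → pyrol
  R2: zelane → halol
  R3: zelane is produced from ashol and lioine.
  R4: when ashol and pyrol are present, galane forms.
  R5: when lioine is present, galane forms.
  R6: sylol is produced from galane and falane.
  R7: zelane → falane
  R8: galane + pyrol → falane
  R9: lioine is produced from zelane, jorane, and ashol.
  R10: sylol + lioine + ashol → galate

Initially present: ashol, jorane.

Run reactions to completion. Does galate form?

No

galate would need sylol, lioine, and ashol (R10), but lioine never forms.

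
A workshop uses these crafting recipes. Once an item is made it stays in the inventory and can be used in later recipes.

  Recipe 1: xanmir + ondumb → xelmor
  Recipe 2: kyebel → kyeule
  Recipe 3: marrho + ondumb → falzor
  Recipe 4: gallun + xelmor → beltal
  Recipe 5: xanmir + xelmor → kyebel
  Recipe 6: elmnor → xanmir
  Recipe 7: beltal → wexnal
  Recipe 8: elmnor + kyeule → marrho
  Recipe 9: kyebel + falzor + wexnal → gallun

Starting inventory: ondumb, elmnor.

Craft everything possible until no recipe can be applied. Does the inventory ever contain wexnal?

No

wexnal would need beltal (Recipe 7), but beltal is never obtained.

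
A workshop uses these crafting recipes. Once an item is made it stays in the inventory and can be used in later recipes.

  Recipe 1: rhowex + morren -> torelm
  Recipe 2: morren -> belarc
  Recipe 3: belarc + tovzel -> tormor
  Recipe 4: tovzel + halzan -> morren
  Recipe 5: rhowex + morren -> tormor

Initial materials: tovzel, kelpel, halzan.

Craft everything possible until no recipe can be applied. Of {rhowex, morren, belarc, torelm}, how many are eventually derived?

2

Using Recipe 4, tovzel and halzan make morren.
morren -> belarc (Recipe 2).
No rule produces rhowex, and it is not given.
morren: reached.
belarc: reached.
torelm would need rhowex and morren (Recipe 1), but rhowex is never obtained.
Reached: morren and belarc — 2 of the 4.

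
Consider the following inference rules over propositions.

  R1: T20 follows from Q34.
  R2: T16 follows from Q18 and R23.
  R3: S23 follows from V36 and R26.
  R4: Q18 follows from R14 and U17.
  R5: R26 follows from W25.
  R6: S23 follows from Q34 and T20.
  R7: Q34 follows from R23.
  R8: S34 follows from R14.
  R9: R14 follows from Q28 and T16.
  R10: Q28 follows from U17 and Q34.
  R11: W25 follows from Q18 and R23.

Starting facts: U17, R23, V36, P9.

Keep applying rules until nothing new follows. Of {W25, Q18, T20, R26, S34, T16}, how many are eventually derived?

1

R23 holds, so Q34 follows (R7).
From Q34, R1 gives T20.
W25 would need Q18 and R23 (R11), but Q18 is never established.
Q18 would need R14 and U17 (R4), but R14 is never established.
T20: reached.
R26 would need W25 (R5), but W25 is never established.
S34 would need R14 (R8), but R14 is never established.
T16 would need Q18 and R23 (R2), but Q18 is never established.
Reached: T20 — 1 of the 6.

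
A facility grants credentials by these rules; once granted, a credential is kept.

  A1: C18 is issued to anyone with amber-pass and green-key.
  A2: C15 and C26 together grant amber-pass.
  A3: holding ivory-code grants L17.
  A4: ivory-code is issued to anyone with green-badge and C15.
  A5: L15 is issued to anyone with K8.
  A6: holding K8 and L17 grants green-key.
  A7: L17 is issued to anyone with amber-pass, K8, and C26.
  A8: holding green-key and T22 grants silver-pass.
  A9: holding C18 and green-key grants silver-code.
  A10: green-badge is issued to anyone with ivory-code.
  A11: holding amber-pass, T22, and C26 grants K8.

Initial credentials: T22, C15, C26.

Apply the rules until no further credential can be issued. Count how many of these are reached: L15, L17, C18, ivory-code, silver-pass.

4

Holding C15 and C26 grants amber-pass (A2).
Holding amber-pass, T22, and C26 grants K8 (A11).
Holding amber-pass, K8, and C26 grants L17 (A7).
Holding K8 grants L15 (A5).
Holding K8 and L17 grants green-key (A6).
Holding amber-pass and green-key grants C18 (A1).
Holding green-key and T22 grants silver-pass (A8).
L15: reached.
L17: reached.
C18: reached.
ivory-code would need green-badge and C15 (A4), but green-badge is never granted.
silver-pass: reached.
Reached: L15, L17, C18, and silver-pass — 4 of the 5.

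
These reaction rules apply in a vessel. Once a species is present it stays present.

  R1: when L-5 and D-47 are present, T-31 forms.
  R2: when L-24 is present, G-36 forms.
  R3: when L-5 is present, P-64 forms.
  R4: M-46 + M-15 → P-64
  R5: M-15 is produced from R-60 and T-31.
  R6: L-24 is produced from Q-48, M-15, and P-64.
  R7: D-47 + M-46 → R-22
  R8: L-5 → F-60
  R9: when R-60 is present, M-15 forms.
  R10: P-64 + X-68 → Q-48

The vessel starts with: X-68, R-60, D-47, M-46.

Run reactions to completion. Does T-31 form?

T-31 would need L-5 and D-47 (R1), but L-5 never forms.

No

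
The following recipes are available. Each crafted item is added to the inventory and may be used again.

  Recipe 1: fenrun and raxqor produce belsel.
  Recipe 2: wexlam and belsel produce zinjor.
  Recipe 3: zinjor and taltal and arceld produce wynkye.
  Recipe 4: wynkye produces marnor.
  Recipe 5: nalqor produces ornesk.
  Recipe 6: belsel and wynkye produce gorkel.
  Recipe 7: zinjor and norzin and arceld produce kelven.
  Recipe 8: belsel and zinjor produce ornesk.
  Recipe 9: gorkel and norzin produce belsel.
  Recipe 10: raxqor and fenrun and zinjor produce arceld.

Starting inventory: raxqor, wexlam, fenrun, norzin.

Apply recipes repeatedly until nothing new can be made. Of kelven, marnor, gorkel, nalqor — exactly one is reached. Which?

kelven

Using Recipe 1, fenrun and raxqor make belsel.
wexlam and belsel → zinjor (Recipe 2).
Using Recipe 10, raxqor, fenrun, and zinjor make arceld.
Using Recipe 7, zinjor, norzin, and arceld make kelven.
gorkel would need belsel and wynkye (Recipe 6), but wynkye is never obtained. marnor would need wynkye (Recipe 4), but wynkye is never obtained. No rule produces nalqor, and it is not given.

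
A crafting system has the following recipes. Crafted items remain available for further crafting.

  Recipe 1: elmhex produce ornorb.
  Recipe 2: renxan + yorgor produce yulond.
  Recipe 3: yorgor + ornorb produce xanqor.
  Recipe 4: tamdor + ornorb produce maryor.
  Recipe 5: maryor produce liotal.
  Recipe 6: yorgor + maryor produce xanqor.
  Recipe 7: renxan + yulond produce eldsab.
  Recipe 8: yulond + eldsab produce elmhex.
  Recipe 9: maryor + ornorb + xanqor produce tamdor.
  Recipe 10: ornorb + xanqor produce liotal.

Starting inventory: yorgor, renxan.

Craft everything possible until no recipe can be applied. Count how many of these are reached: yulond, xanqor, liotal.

3

renxan + yorgor → yulond (Recipe 2).
renxan + yulond → eldsab (Recipe 7).
yulond + eldsab → elmhex (Recipe 8).
Using Recipe 1, elmhex makes ornorb.
yorgor + ornorb → xanqor (Recipe 3).
ornorb + xanqor → liotal (Recipe 10).
yulond: reached.
xanqor: reached.
liotal: reached.
All 3 are reached.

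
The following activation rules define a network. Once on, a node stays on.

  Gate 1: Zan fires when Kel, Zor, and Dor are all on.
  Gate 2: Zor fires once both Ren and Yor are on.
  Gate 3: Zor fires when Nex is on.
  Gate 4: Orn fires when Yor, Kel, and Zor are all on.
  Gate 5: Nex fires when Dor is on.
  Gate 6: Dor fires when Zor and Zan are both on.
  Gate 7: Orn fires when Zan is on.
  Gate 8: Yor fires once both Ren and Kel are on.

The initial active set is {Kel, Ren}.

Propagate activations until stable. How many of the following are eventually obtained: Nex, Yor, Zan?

Gate 8: Ren and Kel on → Yor on.
Nex would need Dor (Gate 5), but Dor never turns on.
Yor: reached.
Zan would need Kel, Zor, and Dor (Gate 1), but Dor never turns on.
Reached: Yor — 1 of the 3.

1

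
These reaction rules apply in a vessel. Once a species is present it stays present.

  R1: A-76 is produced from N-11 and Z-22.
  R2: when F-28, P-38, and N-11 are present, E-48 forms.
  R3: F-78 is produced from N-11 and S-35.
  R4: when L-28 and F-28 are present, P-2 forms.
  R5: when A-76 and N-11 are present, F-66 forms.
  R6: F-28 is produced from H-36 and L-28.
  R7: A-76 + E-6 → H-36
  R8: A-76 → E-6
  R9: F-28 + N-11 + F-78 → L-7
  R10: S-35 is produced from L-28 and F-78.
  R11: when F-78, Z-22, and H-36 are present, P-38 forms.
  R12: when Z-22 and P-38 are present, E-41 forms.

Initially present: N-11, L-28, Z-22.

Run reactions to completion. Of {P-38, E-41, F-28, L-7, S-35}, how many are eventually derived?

1

N-11 and Z-22 present → A-76 forms (R1).
A-76 present → E-6 forms (R8).
A-76 and E-6 present → H-36 forms (R7).
H-36 and L-28 present → F-28 forms (R6).
P-38 would need F-78, Z-22, and H-36 (R11), but F-78 never forms.
E-41 would need Z-22 and P-38 (R12), but P-38 never forms.
F-28: reached.
L-7 would need F-28, N-11, and F-78 (R9), but F-78 never forms.
S-35 would need L-28 and F-78 (R10), but F-78 never forms.
Reached: F-28 — 1 of the 5.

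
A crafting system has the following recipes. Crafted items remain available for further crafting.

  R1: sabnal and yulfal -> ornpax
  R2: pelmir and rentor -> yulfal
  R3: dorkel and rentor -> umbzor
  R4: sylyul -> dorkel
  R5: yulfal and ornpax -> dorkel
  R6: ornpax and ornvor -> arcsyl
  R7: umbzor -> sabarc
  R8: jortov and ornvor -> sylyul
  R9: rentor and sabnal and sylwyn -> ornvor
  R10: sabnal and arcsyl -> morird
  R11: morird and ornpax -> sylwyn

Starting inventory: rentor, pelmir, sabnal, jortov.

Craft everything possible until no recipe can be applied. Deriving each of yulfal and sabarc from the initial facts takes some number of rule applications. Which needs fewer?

yulfal: pelmir and rentor -> yulfal (R2). [1 rule application]
sabarc: pelmir and rentor -> yulfal (R2). sabnal and yulfal -> ornpax (R1). Using R5, yulfal and ornpax make dorkel. dorkel and rentor -> umbzor (R3). umbzor -> sabarc (R7). [5 rule applications]
yulfal needs fewer.

yulfal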